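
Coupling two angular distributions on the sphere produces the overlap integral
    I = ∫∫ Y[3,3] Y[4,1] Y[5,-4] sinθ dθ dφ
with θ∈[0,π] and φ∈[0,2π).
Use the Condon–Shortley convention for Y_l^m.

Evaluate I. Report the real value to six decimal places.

-0.186208

Checks pass: Σm=0; 12 even; l₃=5∈[1,7].
(2·3+1)(2·4+1)(2·5+1) = 693
Δ: 2! 4! 6! / 13! → 1/180180
sum: t=0:+1/576 t=1:−1/144 t=2:+1/576 = -1/288
3j²(3 4 5; 0 0 0) = Δ·Π!·Σ² = 20/1001  (sign +1)
sum: t=0:+1/5760 = 1/5760
3j²(3 4 5; 3 1 -4) = Δ·Π!·Σ² = 9/286  (sign -1)
combine: 4πI² = 693·20/1001·9/286 = 810/1859
take √, sign -1: I = -0.18620781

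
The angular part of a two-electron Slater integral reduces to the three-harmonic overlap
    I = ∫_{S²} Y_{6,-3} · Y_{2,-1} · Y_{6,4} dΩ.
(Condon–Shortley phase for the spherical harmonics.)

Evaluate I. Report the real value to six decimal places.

0.179515

Checks pass: Σm=0; 14 even; l₃=6∈[4,8].
(2·6+1)(2·2+1)(2·6+1) = 845
Δ: 2! 10! 2! / 15! → 1/90090
sum: t=0:+1/69120 t=1:−1/14400 t=2:+1/69120 = -7/172800
3j²(6 2 6; 0 0 0) = Δ·Π!·Σ² = 14/715  (sign -1)
sum: t=0:+1/725760 t=1:−1/161280 = -1/207360
3j²(6 2 6; -3 -1 4) = Δ·Π!·Σ² = 7/286  (sign -1)
combine: 4πI² = 845·14/715·7/286 = 49/121
take √, sign +1: I = 0.17951487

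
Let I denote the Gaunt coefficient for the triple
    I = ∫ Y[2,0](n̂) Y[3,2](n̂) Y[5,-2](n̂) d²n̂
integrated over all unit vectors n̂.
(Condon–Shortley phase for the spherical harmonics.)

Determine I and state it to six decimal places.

Rules hold: Σm=0, L=10 even, 1≤5≤5.
N = 5·7·11 = 385
Δ = 0!·4!·6!/11! = 1/2310
Racah Σ t=0..0: t=0:+1/144 = 1/144
⇒ 3j(2 3 5; 0 0 0)² = 10/231, sgn -1
Racah Σ t=0..0: t=0:+1/480 = 1/480
⇒ 3j(2 3 5; 0 2 -2)² = 3/110, sgn -1
4πI² = N·(3j₀)²·(3jₘ)² = 5/11
I = +1·√(0.454545/4π) = 0.19018827

0.190188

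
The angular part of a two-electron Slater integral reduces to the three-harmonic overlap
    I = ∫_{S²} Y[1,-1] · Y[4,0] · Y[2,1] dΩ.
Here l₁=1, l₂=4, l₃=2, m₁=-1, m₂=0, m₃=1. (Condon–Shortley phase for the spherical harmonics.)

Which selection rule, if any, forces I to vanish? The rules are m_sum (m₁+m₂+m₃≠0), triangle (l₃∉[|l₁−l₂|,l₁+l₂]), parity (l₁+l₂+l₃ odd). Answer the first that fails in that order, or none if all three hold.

azimuthal sum: -1 + 0 + 1 = 0  ✓
3 ≤ 2 ≤ 5 (triangle on l)  ✗
L = 1 + 4 + 2 = 7 (odd)

triangle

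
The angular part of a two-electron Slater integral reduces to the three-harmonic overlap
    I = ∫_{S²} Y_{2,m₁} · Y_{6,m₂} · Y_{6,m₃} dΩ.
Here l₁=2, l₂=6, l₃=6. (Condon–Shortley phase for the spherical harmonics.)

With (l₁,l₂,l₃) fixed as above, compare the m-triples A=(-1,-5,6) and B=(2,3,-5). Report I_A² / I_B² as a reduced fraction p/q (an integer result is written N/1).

11/5

Same 2,6,6: normalisation and zero-m 3j drop out of the ratio.
A: Δ: 2! 2! 10! / 15! → 1/90090; sum: t=1:−1/7257600 = -1/7257600; 3j²(2 6 6; -1 -5 6) = Δ·Π!·Σ² = 11/455  (sign -1)
B: Δ: 2! 2! 10! / 15! → 1/90090; sum: t=0:+1/1451520 = 1/1451520; 3j²(2 6 6; 2 3 -5) = Δ·Π!·Σ² = 1/91  (sign -1)
I_A²/I_B² = (11/455)/(1/91) = 11/5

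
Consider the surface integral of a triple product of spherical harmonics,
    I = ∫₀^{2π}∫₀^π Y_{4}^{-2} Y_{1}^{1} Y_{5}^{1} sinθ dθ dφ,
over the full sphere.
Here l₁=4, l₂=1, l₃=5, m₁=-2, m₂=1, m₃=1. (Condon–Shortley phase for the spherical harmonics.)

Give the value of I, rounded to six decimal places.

Checks pass: Σm=0; 10 even; l₃=5∈[3,5].
(2·4+1)(2·1+1)(2·5+1) = 297
Δ: 0! 8! 2! / 11! → 1/495
sum: t=0:+1/576 = 1/576
3j²(4 1 5; 0 0 0) = Δ·Π!·Σ² = 5/99  (sign -1)
sum: t=0:+1/2880 = 1/2880
3j²(4 1 5; -2 1 1) = Δ·Π!·Σ² = 2/165  (sign +1)
combine: 4πI² = 297·5/99·2/165 = 2/11
take √, sign -1: I = -0.12028562

-0.120286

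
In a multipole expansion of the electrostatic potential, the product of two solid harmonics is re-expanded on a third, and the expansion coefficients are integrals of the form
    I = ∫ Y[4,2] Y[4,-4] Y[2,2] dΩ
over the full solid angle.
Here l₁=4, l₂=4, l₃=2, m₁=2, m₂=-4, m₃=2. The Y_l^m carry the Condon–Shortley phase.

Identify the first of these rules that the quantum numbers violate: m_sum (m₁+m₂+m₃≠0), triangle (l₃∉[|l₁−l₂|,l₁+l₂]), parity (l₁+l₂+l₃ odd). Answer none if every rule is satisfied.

none

azimuthal sum: 2 − 4 + 2 = 0  ✓
0 ≤ 2 ≤ 8 (triangle on l)  ✓
L = 4 + 4 + 2 = 10 (even)  ✓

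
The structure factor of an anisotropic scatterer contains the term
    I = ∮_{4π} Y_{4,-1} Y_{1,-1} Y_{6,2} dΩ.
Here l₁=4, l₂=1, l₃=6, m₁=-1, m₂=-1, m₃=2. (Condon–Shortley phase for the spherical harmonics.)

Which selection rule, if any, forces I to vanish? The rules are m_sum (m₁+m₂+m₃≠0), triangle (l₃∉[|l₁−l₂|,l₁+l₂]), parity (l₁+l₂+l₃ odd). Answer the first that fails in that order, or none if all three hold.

triangle

Σmᵢ = 0  ✓
l₃∈[|l₁−l₂|,l₁+l₂]=[3,5], have l₃=6  ✗
Σlᵢ = 11 ⇒ odd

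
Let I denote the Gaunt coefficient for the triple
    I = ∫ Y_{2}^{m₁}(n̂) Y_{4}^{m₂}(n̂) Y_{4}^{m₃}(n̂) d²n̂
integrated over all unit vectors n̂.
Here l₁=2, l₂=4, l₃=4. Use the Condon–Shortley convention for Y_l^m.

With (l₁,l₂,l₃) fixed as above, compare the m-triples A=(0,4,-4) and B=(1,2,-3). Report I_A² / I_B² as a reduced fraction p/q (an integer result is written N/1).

112/75

Shared (l₁,l₂,l₃)=(2,4,4): N and (l;000)² cancel in I_A²/I_B².
A: Δ = 2!·2!·6!/11! = 1/13860; Racah Σ t=2..2: t=2:+1/2880 = 1/2880; ⇒ 3j(2 4 4; 0 4 -4)² = 28/495, sgn +1
B: Δ = 2!·2!·6!/11! = 1/13860; Racah Σ t=0..1: t=0:+1/1440 t=1:−1/240 = -1/288; ⇒ 3j(2 4 4; 1 2 -3)² = 5/132, sgn +1
I_A²/I_B² = (28/495)/(5/132) = 112/75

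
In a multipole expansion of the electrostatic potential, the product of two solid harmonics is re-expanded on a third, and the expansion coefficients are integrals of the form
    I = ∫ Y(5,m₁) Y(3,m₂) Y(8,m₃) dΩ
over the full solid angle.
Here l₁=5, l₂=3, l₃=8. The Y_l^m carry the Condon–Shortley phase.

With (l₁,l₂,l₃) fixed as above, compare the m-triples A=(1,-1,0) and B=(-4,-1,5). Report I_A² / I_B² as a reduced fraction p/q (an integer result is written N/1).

392/429

l's match ⇒ only the (l;m) 3-j factors differ between A and B.
A: triangle coeff Δ(5,3,8) = 1/136136; Σ_t [0,0]: t=0:+1/829440 = 1/829440; (3j)²=35/2431 [(5 3 8; 1 -1 0)], sign=+1
B: triangle coeff Δ(5,3,8) = 1/136136; Σ_t [0,0]: t=0:+1/17418240 = 1/17418240; (3j)²=15/952 [(5 3 8; -4 -1 5)], sign=-1
I_A²/I_B² = (35/2431)/(15/952) = 392/429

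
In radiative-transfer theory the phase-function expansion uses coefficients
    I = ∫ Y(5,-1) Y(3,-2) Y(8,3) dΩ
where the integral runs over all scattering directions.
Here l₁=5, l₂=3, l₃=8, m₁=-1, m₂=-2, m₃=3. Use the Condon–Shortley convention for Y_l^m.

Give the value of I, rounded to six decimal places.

m-sum 0 ✓  L=16 even ✓  2≤8≤8 ✓
Π(2lᵢ+1) = 11×7×17 = 1309
triangle coeff Δ(5,3,8) = 1/136136
Σ_t [0,0]: t=0:+1/518400 = 1/518400
(3j)²=56/2431 [(5 3 8; 0 0 0)], sign=+1
Σ_t [0,0]: t=0:+1/2073600 = 1/2073600
(3j)²=15/884 [(5 3 8; -1 -2 3)], sign=-1
⇒ 4πI² = 1470/2873
I = (-1)√(1470/2873/(4π)) = -0.20178363

-0.201784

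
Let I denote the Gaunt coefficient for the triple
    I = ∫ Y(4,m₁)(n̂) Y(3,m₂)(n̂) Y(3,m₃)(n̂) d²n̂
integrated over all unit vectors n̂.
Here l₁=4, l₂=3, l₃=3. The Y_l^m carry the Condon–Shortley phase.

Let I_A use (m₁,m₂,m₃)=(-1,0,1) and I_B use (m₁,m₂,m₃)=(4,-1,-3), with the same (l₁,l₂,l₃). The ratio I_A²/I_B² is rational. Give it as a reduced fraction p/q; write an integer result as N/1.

5/14

l's match ⇒ only the (l;m) 3-j factors differ between A and B.
A: triangle coeff Δ(4,3,3) = 1/34650; Σ_t [1,3]: t=1:−1/288 t=2:+1/24 t=3:−1/48 = 5/288; (3j)²=5/462 [(4 3 3; -1 0 1)], sign=+1
B: triangle coeff Δ(4,3,3) = 1/34650; Σ_t [0,0]: t=0:+1/1152 = 1/1152; (3j)²=1/33 [(4 3 3; 4 -1 -3)], sign=+1
I_A²/I_B² = (5/462)/(1/33) = 5/14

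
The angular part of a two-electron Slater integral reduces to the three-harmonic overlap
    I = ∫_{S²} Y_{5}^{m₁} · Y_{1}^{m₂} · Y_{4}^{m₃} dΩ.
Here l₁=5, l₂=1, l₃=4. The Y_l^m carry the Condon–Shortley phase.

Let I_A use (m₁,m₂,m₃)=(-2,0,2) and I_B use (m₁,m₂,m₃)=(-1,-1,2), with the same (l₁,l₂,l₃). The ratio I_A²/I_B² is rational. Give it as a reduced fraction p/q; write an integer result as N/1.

Same 5,1,4: normalisation and zero-m 3j drop out of the ratio.
A: Δ: 2! 8! 0! / 11! → 1/495; sum: t=1:−1/1440 = -1/1440; 3j²(5 1 4; -2 0 2) = Δ·Π!·Σ² = 7/165  (sign -1)
B: Δ: 2! 8! 0! / 11! → 1/495; sum: t=0:+1/2880 = 1/2880; 3j²(5 1 4; -1 -1 2) = Δ·Π!·Σ² = 2/165  (sign +1)
I_A²/I_B² = (7/165)/(2/165) = 7/2

7/2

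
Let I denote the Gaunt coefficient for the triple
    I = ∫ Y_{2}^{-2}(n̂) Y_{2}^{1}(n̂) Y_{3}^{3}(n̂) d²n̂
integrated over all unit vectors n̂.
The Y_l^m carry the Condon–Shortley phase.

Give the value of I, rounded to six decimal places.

-2 + 1 + 3 = 2 ≠ 0: azimuthal integral kills it; I = 0

0.000000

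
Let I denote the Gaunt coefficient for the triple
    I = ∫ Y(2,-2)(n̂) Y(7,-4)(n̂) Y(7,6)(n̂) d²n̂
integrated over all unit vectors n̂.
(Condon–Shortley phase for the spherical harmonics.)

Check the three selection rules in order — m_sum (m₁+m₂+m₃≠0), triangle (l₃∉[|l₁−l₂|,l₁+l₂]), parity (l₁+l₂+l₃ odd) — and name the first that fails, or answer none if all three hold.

none

azimuthal sum: -2 − 4 + 6 = 0  ✓
5 ≤ 7 ≤ 9 (triangle on l)  ✓
L = 2 + 7 + 7 = 16 (even)  ✓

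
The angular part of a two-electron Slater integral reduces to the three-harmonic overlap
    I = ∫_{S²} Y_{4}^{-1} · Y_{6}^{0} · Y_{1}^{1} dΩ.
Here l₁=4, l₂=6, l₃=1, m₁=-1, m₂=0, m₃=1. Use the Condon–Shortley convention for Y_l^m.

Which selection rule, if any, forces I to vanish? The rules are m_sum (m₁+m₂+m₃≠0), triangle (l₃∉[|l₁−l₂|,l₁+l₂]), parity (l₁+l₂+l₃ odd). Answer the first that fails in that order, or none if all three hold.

triangle

azimuthal sum: -1 + 0 + 1 = 0  ✓
2 ≤ 1 ≤ 10 (triangle on l)  ✗
L = 4 + 6 + 1 = 11 (odd)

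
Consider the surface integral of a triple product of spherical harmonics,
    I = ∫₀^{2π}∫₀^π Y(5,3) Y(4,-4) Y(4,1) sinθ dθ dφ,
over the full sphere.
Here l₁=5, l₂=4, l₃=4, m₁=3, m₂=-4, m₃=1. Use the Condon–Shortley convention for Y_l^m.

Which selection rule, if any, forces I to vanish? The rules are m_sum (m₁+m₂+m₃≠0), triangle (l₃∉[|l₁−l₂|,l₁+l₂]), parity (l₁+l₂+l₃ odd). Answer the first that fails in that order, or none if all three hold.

azimuthal sum: 3 − 4 + 1 = 0  ✓
1 ≤ 4 ≤ 9 (triangle on l)  ✓
L = 5 + 4 + 4 = 13 (odd)  ✗

parity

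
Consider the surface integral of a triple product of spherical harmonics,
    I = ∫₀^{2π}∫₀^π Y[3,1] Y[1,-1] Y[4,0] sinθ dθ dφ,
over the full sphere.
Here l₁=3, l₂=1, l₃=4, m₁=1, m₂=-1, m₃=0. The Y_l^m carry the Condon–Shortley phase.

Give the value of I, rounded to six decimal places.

Rules hold: Σm=0, L=8 even, 2≤4≤4.
N = 7·3·9 = 189
Δ = 0!·6!·2!/9! = 1/252
Racah Σ t=0..0: t=0:+1/36 = 1/36
⇒ 3j(3 1 4; 0 0 0)² = 4/63, sgn +1
Racah Σ t=0..0: t=0:+1/96 = 1/96
⇒ 3j(3 1 4; 1 -1 0)² = 1/42, sgn +1
4πI² = N·(3j₀)²·(3jₘ)² = 2/7
I = +1·√(0.285714/4π) = 0.15078601

0.150786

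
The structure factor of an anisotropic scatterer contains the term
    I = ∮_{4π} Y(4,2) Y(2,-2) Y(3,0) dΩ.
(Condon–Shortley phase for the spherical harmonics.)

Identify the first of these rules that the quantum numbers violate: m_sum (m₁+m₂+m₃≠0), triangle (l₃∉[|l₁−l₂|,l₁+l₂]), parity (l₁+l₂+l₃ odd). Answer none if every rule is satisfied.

m₁+m₂+m₃ = 2 − 2 + 0 = 0  ✓
triangle: |4−2|=2 ≤ l₃=3 ≤ 4+2=6  ✓
parity: l₁+l₂+l₃ = 9 is odd  ✗

parity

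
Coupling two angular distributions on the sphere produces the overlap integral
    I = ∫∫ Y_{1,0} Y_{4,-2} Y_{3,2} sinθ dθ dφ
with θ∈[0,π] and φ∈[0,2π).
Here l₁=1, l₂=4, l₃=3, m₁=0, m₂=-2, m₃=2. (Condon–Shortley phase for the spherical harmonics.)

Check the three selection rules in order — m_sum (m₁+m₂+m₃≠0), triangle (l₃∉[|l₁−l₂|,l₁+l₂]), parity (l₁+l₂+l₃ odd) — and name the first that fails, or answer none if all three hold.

none

Σmᵢ = 0  ✓
l₃∈[|l₁−l₂|,l₁+l₂]=[3,5], have l₃=3  ✓
Σlᵢ = 8 ⇒ even  ✓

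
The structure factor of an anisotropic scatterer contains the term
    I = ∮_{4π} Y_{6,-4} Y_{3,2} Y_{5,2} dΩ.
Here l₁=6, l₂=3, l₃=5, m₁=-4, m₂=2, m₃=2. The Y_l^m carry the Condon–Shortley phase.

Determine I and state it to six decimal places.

0.088266

Checks pass: Σm=0; 14 even; l₃=5∈[3,9].
(2·6+1)(2·3+1)(2·5+1) = 1001
Δ: 4! 8! 2! / 15! → 1/675675
sum: t=1:−1/8640 t=2:+1/2304 t=3:−1/8640 = 7/34560
3j²(6 3 5; 0 0 0) = Δ·Π!·Σ² = 7/429  (sign -1)
sum: t=3:−1/60480 t=4:+1/34560 = 1/80640
3j²(6 3 5; -4 2 2) = Δ·Π!·Σ² = 6/1001  (sign -1)
combine: 4πI² = 1001·7/429·6/1001 = 14/143
take √, sign +1: I = 0.08826552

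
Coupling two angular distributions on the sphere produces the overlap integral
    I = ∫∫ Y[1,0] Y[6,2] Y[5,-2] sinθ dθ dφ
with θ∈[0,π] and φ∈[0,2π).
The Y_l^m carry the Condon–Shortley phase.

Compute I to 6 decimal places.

0.231133

Checks pass: Σm=0; 12 even; l₃=5∈[5,7].
(2·1+1)(2·6+1)(2·5+1) = 429
Δ: 2! 0! 10! / 13! → 1/858
sum: t=1:−1/14400 = -1/14400
3j²(1 6 5; 0 0 0) = Δ·Π!·Σ² = 6/143  (sign +1)
sum: t=1:−1/30240 = -1/30240
3j²(1 6 5; 0 2 -2) = Δ·Π!·Σ² = 16/429  (sign +1)
combine: 4πI² = 429·6/143·16/429 = 96/143
take √, sign +1: I = 0.23113338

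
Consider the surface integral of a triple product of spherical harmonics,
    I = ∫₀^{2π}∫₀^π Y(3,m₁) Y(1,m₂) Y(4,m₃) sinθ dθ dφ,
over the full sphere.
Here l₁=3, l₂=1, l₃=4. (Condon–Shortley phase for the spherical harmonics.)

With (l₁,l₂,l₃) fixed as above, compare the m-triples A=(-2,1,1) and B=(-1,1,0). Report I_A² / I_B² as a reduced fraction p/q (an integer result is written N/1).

Shared (l₁,l₂,l₃)=(3,1,4): N and (l;000)² cancel in I_A²/I_B².
A: Δ = 0!·6!·2!/9! = 1/252; Racah Σ t=0..0: t=0:+1/240 = 1/240; ⇒ 3j(3 1 4; -2 1 1)² = 1/84, sgn -1
B: Δ = 0!·6!·2!/9! = 1/252; Racah Σ t=0..0: t=0:+1/96 = 1/96; ⇒ 3j(3 1 4; -1 1 0)² = 1/42, sgn +1
I_A²/I_B² = (1/84)/(1/42) = 1/2

1/2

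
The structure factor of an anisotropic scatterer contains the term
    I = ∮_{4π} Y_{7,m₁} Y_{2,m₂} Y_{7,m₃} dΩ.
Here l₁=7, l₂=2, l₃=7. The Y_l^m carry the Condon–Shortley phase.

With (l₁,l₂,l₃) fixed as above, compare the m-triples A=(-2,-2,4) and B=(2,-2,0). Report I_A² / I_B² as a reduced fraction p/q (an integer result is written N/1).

275/378

Same 7,2,7: normalisation and zero-m 3j drop out of the ratio.
A: Δ: 2! 12! 2! / 17! → 1/185640; sum: t=0:+1/8709120 = 1/8709120; 3j²(7 2 7; -2 -2 4) = Δ·Π!·Σ² = 55/3094  (sign -1)
B: Δ: 2! 12! 2! / 17! → 1/185640; sum: t=0:+1/2419200 = 1/2419200; 3j²(7 2 7; 2 -2 0) = Δ·Π!·Σ² = 27/1105  (sign -1)
I_A²/I_B² = (55/3094)/(27/1105) = 275/378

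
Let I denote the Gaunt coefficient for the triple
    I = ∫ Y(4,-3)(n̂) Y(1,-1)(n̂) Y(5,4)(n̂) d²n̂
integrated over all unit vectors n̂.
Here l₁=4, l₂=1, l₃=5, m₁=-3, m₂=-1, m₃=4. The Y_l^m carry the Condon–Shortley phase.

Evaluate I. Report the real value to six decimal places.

Rules hold: Σm=0, L=10 even, 3≤5≤5.
N = 9·3·11 = 297
Δ = 0!·8!·2!/11! = 1/495
Racah Σ t=0..0: t=0:+1/576 = 1/576
⇒ 3j(4 1 5; 0 0 0)² = 5/99, sgn -1
Racah Σ t=0..0: t=0:+1/10080 = 1/10080
⇒ 3j(4 1 5; -3 -1 4)² = 4/55, sgn -1
4πI² = N·(3j₀)²·(3jₘ)² = 12/11
I = +1·√(1.09091/4π) = 0.29463840

0.294638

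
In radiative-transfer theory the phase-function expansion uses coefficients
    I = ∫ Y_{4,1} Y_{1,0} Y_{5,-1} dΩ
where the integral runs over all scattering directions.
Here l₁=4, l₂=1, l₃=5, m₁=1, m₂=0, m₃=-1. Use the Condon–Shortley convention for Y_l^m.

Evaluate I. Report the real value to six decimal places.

-0.240571

Checks pass: Σm=0; 10 even; l₃=5∈[3,5].
(2·4+1)(2·1+1)(2·5+1) = 297
Δ: 0! 8! 2! / 11! → 1/495
sum: t=0:+1/576 = 1/576
3j²(4 1 5; 0 0 0) = Δ·Π!·Σ² = 5/99  (sign -1)
sum: t=0:+1/720 = 1/720
3j²(4 1 5; 1 0 -1) = Δ·Π!·Σ² = 8/165  (sign +1)
combine: 4πI² = 297·5/99·8/165 = 8/11
take √, sign -1: I = -0.24057125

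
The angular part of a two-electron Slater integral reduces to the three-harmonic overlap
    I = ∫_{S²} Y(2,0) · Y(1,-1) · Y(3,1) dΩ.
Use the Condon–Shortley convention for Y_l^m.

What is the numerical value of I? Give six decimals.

-0.202301

Rules hold: Σm=0, L=6 even, 1≤3≤3.
N = 5·3·7 = 105
Δ = 0!·4!·2!/7! = 1/105
Racah Σ t=0..0: t=0:+1/4 = 1/4
⇒ 3j(2 1 3; 0 0 0)² = 3/35, sgn -1
Racah Σ t=0..0: t=0:+1/8 = 1/8
⇒ 3j(2 1 3; 0 -1 1)² = 2/35, sgn +1
4πI² = N·(3j₀)²·(3jₘ)² = 18/35
I = -1·√(0.514286/4π) = -0.20230066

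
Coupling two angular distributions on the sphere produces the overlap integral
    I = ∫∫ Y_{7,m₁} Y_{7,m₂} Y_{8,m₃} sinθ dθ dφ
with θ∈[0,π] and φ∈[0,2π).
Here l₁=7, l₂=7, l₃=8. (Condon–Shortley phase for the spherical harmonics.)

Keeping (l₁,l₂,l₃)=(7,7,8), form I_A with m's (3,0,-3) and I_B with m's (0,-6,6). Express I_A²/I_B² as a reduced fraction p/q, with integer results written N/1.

18865/28561

Same 7,7,8: normalisation and zero-m 3j drop out of the ratio.
A: Δ: 6! 8! 8! / 23! → 1/22086194130; sum: t=0:+1/2090188800 t=1:−1/124416000 t=2:+1/49766400 t=3:−1/104509440 t=4:+1/1393459200 = 11/2985984000; 3j²(7 7 8; 3 0 -3) = Δ·Π!·Σ² = 3773/579462  (sign -1)
B: Δ: 6! 8! 8! / 23! → 1/22086194130; sum: t=0:+1/18289152000 t=1:−1/6967296000 = -13/146313216000; 3j²(7 7 8; 0 -6 6) = Δ·Π!·Σ² = 2197/222870  (sign -1)
I_A²/I_B² = (3773/579462)/(2197/222870) = 18865/28561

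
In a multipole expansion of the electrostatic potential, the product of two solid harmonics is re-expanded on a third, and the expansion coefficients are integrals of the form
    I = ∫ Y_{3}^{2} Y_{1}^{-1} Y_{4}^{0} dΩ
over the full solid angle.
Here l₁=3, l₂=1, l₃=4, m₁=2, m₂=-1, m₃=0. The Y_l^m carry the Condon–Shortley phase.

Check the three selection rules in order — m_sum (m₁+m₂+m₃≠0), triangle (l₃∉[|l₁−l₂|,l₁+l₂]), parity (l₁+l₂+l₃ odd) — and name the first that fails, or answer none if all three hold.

m_sum

Σmᵢ = 1  ✗
l₃∈[|l₁−l₂|,l₁+l₂]=[2,4], have l₃=4
Σlᵢ = 8 ⇒ even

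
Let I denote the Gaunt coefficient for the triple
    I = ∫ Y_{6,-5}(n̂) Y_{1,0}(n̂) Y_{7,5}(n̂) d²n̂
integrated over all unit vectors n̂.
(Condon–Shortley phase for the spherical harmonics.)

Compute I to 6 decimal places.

-0.171413

Rules hold: Σm=0, L=14 even, 5≤7≤7.
N = 13·3·15 = 585
Δ = 0!·12!·2!/15! = 1/1365
Racah Σ t=0..0: t=0:+1/518400 = 1/518400
⇒ 3j(6 1 7; 0 0 0)² = 7/195, sgn -1
Racah Σ t=0..0: t=0:+1/39916800 = 1/39916800
⇒ 3j(6 1 7; -5 0 5)² = 8/455, sgn +1
4πI² = N·(3j₀)²·(3jₘ)² = 24/65
I = -1·√(0.369231/4π) = -0.17141310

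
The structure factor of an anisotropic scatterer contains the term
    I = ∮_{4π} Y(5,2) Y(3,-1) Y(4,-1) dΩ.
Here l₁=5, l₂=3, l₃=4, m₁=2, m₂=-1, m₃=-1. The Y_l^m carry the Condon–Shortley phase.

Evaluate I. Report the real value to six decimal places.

0.148044

m-sum 0 ✓  L=12 even ✓  2≤4≤8 ✓
Π(2lᵢ+1) = 11×7×9 = 693
triangle coeff Δ(5,3,4) = 1/180180
Σ_t [1,3]: t=1:−1/576 t=2:+1/144 t=3:−1/576 = 1/288
(3j)²=20/1001 [(5 3 4; 0 0 0)], sign=+1
Σ_t [0,2]: t=0:+1/1728 t=1:−1/288 t=2:+1/960 = -1/540
(3j)²=128/6435 [(5 3 4; 2 -1 -1)], sign=+1
⇒ 4πI² = 512/1859
I = (+1)√(512/1859/(4π)) = 0.14804384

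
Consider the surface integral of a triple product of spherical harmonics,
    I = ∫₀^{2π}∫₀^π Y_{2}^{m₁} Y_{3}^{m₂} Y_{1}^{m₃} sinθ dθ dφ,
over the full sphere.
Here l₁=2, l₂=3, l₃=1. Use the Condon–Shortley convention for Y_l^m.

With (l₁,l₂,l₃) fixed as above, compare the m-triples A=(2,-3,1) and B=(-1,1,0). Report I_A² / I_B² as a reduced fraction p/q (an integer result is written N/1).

Shared (l₁,l₂,l₃)=(2,3,1): N and (l;000)² cancel in I_A²/I_B².
A: Δ = 4!·0!·2!/7! = 1/105; Racah Σ t=0..0: t=0:+1/48 = 1/48; ⇒ 3j(2 3 1; 2 -3 1)² = 1/7, sgn +1
B: Δ = 4!·0!·2!/7! = 1/105; Racah Σ t=3..3: t=3:−1/6 = -1/6; ⇒ 3j(2 3 1; -1 1 0)² = 8/105, sgn +1
I_A²/I_B² = (1/7)/(8/105) = 15/8

15/8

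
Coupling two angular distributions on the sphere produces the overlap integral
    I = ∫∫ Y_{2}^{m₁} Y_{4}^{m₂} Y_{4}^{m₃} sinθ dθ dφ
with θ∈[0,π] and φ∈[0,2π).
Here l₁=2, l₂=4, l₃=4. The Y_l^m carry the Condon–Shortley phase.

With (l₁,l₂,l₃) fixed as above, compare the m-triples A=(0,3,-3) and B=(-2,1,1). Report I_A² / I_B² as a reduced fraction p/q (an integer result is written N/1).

l's match ⇒ only the (l;m) 3-j factors differ between A and B.
A: triangle coeff Δ(2,4,4) = 1/13860; Σ_t [1,2]: t=1:−1/720 t=2:+1/480 = 1/1440; (3j)²=7/1980 [(2 4 4; 0 3 -3)], sign=-1
B: triangle coeff Δ(2,4,4) = 1/13860; Σ_t [2,2]: t=2:+1/144 = 1/144; (3j)²=10/231 [(2 4 4; -2 1 1)], sign=-1
I_A²/I_B² = (7/1980)/(10/231) = 49/600

49/600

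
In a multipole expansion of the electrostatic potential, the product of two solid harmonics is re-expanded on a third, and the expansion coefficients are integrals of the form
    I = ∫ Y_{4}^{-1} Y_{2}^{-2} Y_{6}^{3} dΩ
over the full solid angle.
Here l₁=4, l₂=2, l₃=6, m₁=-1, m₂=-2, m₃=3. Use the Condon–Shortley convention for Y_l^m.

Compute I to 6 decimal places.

-0.178526

Checks pass: Σm=0; 12 even; l₃=6∈[2,6].
(2·4+1)(2·2+1)(2·6+1) = 585
Δ: 0! 8! 4! / 13! → 1/6435
sum: t=0:+1/2304 = 1/2304
3j²(4 2 6; 0 0 0) = Δ·Π!·Σ² = 5/143  (sign +1)
sum: t=0:+1/17280 = 1/17280
3j²(4 2 6; -1 -2 3) = Δ·Π!·Σ² = 14/715  (sign -1)
combine: 4πI² = 585·5/143·14/715 = 630/1573
take √, sign -1: I = -0.17852580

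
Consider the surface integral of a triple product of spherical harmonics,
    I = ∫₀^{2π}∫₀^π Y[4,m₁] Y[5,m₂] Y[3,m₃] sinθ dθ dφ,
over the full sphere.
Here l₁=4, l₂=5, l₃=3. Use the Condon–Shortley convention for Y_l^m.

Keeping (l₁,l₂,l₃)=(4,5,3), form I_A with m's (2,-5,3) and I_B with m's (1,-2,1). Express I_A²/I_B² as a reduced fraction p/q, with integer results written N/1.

225/256

Same 4,5,3: normalisation and zero-m 3j drop out of the ratio.
A: Δ: 6! 2! 4! / 13! → 1/180180; sum: t=0:+1/34560 = 1/34560; 3j²(4 5 3; 2 -5 3) = Δ·Π!·Σ² = 5/286  (sign +1)
B: Δ: 6! 2! 4! / 13! → 1/180180; sum: t=1:−1/960 t=2:+1/288 t=3:−1/1728 = 1/540; 3j²(4 5 3; 1 -2 1) = Δ·Π!·Σ² = 128/6435  (sign +1)
I_A²/I_B² = (5/286)/(128/6435) = 225/256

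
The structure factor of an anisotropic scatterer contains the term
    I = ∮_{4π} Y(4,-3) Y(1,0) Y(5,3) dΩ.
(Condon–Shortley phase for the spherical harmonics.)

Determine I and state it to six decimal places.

-0.196426

Checks pass: Σm=0; 10 even; l₃=5∈[3,5].
(2·4+1)(2·1+1)(2·5+1) = 297
Δ: 0! 8! 2! / 11! → 1/495
sum: t=0:+1/576 = 1/576
3j²(4 1 5; 0 0 0) = Δ·Π!·Σ² = 5/99  (sign -1)
sum: t=0:+1/5040 = 1/5040
3j²(4 1 5; -3 0 3) = Δ·Π!·Σ² = 16/495  (sign +1)
combine: 4πI² = 297·5/99·16/495 = 16/33
take √, sign -1: I = -0.19642560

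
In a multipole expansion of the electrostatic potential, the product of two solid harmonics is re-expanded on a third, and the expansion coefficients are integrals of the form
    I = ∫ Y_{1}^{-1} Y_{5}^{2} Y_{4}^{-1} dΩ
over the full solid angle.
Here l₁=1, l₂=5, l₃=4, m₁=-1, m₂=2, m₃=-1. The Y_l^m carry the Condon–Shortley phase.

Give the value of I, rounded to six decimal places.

0.225034

m-sum 0 ✓  L=10 even ✓  4≤4≤6 ✓
Π(2lᵢ+1) = 3×11×9 = 297
triangle coeff Δ(1,5,4) = 1/495
Σ_t [1,1]: t=1:−1/576 = -1/576
(3j)²=5/99 [(1 5 4; 0 0 0)], sign=-1
Σ_t [2,2]: t=2:+1/1440 = 1/1440
(3j)²=7/165 [(1 5 4; -1 2 -1)], sign=-1
⇒ 4πI² = 7/11
I = (+1)√(7/11/(4π)) = 0.22503380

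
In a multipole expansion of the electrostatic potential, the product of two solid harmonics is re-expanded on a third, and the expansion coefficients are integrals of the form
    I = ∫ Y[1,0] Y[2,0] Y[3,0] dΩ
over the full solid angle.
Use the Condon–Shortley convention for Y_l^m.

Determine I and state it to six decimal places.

Rules hold: Σm=0, L=6 even, 1≤3≤3.
N = 3·5·7 = 105
Δ = 0!·2!·4!/7! = 1/105
Racah Σ t=0..0: t=0:+1/4 = 1/4
⇒ 3j(1 2 3; 0 0 0)² = 3/35, sgn -1
(m-triple is (0,0,0) — same symbol as above.)
4πI² = N·(3j₀)²·(3jₘ)² = 27/35
I = +1·√(0.771429/4π) = 0.24776670

0.247767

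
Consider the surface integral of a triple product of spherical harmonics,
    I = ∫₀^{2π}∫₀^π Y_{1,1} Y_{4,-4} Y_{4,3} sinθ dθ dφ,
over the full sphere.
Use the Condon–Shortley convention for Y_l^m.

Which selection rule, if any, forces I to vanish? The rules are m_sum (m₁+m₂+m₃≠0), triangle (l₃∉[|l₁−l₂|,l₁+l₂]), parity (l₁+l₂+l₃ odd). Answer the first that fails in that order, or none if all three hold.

parity

m₁+m₂+m₃ = 1 − 4 + 3 = 0  ✓
triangle: |1−4|=3 ≤ l₃=4 ≤ 1+4=5  ✓
parity: l₁+l₂+l₃ = 9 is odd  ✗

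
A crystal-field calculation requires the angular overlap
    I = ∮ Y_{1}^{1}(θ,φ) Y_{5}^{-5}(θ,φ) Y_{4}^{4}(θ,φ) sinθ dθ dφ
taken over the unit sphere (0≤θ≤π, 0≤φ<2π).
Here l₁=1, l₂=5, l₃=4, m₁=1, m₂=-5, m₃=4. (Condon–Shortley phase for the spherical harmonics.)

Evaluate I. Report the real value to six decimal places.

Rules hold: Σm=0, L=10 even, 4≤4≤6.
N = 3·11·9 = 297
Δ = 2!·0!·8!/11! = 1/495
Racah Σ t=1..1: t=1:−1/576 = -1/576
⇒ 3j(1 5 4; 0 0 0)² = 5/99, sgn -1
Racah Σ t=0..0: t=0:+1/80640 = 1/80640
⇒ 3j(1 5 4; 1 -5 4)² = 1/11, sgn +1
4πI² = N·(3j₀)²·(3jₘ)² = 15/11
I = -1·√(1.36364/4π) = -0.32941575

-0.329416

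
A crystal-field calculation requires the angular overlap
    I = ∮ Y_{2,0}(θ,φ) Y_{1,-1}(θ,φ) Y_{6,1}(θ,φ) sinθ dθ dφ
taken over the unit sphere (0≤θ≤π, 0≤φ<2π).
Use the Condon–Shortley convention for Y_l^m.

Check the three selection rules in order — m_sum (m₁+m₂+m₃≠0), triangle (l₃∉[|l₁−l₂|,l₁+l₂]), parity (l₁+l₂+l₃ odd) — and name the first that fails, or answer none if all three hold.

triangle

m₁+m₂+m₃ = 0 − 1 + 1 = 0  ✓
triangle: |2−1|=1 ≤ l₃=6 ≤ 2+1=3  ✗
parity: l₁+l₂+l₃ = 9 is odd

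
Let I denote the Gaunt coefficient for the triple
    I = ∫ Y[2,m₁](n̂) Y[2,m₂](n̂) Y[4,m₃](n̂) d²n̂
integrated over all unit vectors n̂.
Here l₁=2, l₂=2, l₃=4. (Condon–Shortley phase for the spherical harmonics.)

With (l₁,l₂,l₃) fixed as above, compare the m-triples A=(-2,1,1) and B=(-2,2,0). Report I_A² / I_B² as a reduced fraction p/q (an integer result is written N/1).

5/1

Same 2,2,4: normalisation and zero-m 3j drop out of the ratio.
A: Δ: 0! 4! 4! / 9! → 1/630; sum: t=0:+1/144 = 1/144; 3j²(2 2 4; -2 1 1) = Δ·Π!·Σ² = 1/126  (sign -1)
B: Δ: 0! 4! 4! / 9! → 1/630; sum: t=0:+1/576 = 1/576; 3j²(2 2 4; -2 2 0) = Δ·Π!·Σ² = 1/630  (sign +1)
I_A²/I_B² = (1/126)/(1/630) = 5/1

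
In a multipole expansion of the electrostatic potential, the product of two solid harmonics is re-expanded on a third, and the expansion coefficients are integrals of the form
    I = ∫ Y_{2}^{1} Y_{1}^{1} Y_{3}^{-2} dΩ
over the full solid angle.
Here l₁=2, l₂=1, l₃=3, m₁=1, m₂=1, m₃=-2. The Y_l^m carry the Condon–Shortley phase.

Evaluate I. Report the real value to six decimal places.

0.261169

Checks pass: Σm=0; 6 even; l₃=3∈[1,3].
(2·2+1)(2·1+1)(2·3+1) = 105
Δ: 0! 4! 2! / 7! → 1/105
sum: t=0:+1/4 = 1/4
3j²(2 1 3; 0 0 0) = Δ·Π!·Σ² = 3/35  (sign -1)
sum: t=0:+1/12 = 1/12
3j²(2 1 3; 1 1 -2) = Δ·Π!·Σ² = 2/21  (sign -1)
combine: 4πI² = 105·3/35·2/21 = 6/7
take √, sign +1: I = 0.26116903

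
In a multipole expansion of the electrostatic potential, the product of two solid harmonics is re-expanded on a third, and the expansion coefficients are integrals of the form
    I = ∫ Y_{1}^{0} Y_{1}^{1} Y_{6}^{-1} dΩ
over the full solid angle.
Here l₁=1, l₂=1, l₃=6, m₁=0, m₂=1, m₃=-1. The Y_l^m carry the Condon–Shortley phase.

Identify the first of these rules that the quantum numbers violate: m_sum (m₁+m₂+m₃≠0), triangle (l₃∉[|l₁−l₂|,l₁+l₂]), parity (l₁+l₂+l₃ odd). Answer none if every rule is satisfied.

triangle

m₁+m₂+m₃ = 0 + 1 − 1 = 0  ✓
triangle: |1−1|=0 ≤ l₃=6 ≤ 1+1=2  ✗
parity: l₁+l₂+l₃ = 8 is even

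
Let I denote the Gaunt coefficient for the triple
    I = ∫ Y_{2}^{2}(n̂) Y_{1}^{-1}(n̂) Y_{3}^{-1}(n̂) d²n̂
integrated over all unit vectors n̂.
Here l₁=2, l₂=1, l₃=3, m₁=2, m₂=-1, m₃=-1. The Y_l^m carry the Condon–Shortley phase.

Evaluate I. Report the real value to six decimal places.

m-sum 0 ✓  L=6 even ✓  1≤3≤3 ✓
Π(2lᵢ+1) = 5×3×7 = 105
triangle coeff Δ(2,1,3) = 1/105
Σ_t [0,0]: t=0:+1/4 = 1/4
(3j)²=3/35 [(2 1 3; 0 0 0)], sign=-1
Σ_t [0,0]: t=0:+1/48 = 1/48
(3j)²=1/105 [(2 1 3; 2 -1 -1)], sign=+1
⇒ 4πI² = 3/35
I = (-1)√(3/35/(4π)) = -0.08258890

-0.082589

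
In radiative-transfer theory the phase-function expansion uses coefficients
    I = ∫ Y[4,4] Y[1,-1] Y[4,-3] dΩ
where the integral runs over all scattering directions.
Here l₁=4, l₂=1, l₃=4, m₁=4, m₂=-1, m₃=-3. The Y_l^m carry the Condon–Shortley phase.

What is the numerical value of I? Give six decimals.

0.000000

L=9 odd ⇒ parity kills the (l;000) factor ⇒ I = 0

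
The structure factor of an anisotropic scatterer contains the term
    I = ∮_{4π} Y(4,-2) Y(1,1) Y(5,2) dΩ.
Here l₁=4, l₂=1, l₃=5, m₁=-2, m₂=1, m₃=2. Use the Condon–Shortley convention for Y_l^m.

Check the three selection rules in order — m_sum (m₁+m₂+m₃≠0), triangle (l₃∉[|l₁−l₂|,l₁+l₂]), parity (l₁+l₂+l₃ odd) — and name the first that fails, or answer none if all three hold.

Σmᵢ = 1  ✗
l₃∈[|l₁−l₂|,l₁+l₂]=[3,5], have l₃=5
Σlᵢ = 10 ⇒ even

m_sum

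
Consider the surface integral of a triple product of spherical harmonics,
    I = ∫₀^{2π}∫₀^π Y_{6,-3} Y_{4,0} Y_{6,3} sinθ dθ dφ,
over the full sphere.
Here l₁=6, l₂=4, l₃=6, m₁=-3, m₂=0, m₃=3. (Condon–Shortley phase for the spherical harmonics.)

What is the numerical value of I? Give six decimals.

m-sum 0 ✓  L=16 even ✓  2≤6≤10 ✓
Π(2lᵢ+1) = 13×9×13 = 1521
triangle coeff Δ(6,4,6) = 1/15315300
Σ_t [0,4]: t=0:+1/829440 t=1:−1/25920 t=2:+1/9216 t=3:−1/25920 t=4:+1/829440 = 7/207360
(3j)²=28/2431 [(6 4 6; 0 0 0)], sign=+1
Σ_t [1,4]: t=1:−1/1451520 t=2:+1/80640 t=3:−1/51840 t=4:+1/414720 = -1/193536
(3j)²=81/17017 [(6 4 6; -3 0 3)], sign=+1
⇒ 4πI² = 2916/34969
I = (+1)√(2916/34969/(4π)) = 0.08146053

0.081461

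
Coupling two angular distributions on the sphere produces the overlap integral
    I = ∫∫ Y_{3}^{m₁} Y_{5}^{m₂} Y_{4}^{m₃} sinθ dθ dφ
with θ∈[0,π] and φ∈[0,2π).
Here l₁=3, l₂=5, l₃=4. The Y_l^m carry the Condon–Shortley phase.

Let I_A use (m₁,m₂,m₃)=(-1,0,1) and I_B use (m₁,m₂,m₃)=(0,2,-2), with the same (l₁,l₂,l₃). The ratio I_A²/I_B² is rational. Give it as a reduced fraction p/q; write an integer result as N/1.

Same 3,5,4: normalisation and zero-m 3j drop out of the ratio.
A: Δ: 4! 2! 6! / 13! → 1/180180; sum: t=2:+1/288 t=3:−1/288 t=4:+1/5760 = 1/5760; 3j²(3 5 4; -1 0 1) = Δ·Π!·Σ² = 1/12012  (sign -1)
B: Δ: 4! 2! 6! / 13! → 1/180180; sum: t=1:−1/8640 t=2:+1/480 t=3:−1/576 = 1/4320; 3j²(3 5 4; 0 2 -2) = Δ·Π!·Σ² = 1/2145  (sign +1)
I_A²/I_B² = (1/12012)/(1/2145) = 5/28

5/28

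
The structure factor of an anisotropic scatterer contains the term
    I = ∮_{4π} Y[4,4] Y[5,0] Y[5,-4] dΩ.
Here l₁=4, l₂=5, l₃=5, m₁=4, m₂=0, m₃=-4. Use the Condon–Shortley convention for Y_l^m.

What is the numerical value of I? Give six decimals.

Checks pass: Σm=0; 14 even; l₃=5∈[1,9].
(2·4+1)(2·5+1)(2·5+1) = 1089
Δ: 4! 4! 6! / 15! → 1/3153150
sum: t=0:+1/69120 t=1:−1/1728 t=2:+1/576 t=3:−1/1728 t=4:+1/69120 = 7/11520
3j²(4 5 5; 0 0 0) = Δ·Π!·Σ² = 2/143  (sign -1)
sum: t=0:+1/69120 = 1/69120
3j²(4 5 5; 4 0 -4) = Δ·Π!·Σ² = 2/143  (sign -1)
combine: 4πI² = 1089·2/143·2/143 = 36/169
take √, sign +1: I = 0.13019760

0.130198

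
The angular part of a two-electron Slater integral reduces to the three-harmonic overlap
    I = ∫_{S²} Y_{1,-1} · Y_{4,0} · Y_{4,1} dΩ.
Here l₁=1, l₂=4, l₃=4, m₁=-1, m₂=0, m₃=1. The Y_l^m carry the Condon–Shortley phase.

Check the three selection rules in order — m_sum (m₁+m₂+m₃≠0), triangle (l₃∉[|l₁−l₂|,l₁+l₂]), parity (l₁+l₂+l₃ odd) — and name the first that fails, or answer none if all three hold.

azimuthal sum: -1 + 0 + 1 = 0  ✓
3 ≤ 4 ≤ 5 (triangle on l)  ✓
L = 1 + 4 + 4 = 9 (odd)  ✗

parity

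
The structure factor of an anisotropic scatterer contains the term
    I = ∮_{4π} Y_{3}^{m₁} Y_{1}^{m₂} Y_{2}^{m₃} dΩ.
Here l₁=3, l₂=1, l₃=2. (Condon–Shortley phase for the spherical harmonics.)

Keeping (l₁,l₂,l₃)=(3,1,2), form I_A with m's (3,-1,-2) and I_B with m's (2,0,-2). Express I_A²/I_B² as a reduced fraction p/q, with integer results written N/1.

Shared (l₁,l₂,l₃)=(3,1,2): N and (l;000)² cancel in I_A²/I_B².
A: Δ = 2!·4!·0!/7! = 1/105; Racah Σ t=0..0: t=0:+1/48 = 1/48; ⇒ 3j(3 1 2; 3 -1 -2)² = 1/7, sgn +1
B: Δ = 2!·4!·0!/7! = 1/105; Racah Σ t=1..1: t=1:−1/24 = -1/24; ⇒ 3j(3 1 2; 2 0 -2)² = 1/21, sgn -1
I_A²/I_B² = (1/7)/(1/21) = 3/1

3/1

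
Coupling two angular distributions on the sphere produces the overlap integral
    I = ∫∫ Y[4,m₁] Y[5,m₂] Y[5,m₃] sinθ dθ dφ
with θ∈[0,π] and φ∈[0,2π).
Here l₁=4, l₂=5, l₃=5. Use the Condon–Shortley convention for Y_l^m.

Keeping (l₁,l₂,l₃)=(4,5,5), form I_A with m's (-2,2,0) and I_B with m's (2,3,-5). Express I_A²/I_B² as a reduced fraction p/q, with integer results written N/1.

7/24

Shared (l₁,l₂,l₃)=(4,5,5): N and (l;000)² cancel in I_A²/I_B².
A: Δ = 4!·4!·6!/15! = 1/3153150; Racah Σ t=2..4: t=2:+1/11520 t=3:−1/1728 t=4:+1/3456 = -7/34560; ⇒ 3j(4 5 5; -2 2 0)² = 7/858, sgn +1
B: Δ = 4!·4!·6!/15! = 1/3153150; Racah Σ t=2..2: t=2:+1/69120 = 1/69120; ⇒ 3j(4 5 5; 2 3 -5)² = 4/143, sgn +1
I_A²/I_B² = (7/858)/(4/143) = 7/24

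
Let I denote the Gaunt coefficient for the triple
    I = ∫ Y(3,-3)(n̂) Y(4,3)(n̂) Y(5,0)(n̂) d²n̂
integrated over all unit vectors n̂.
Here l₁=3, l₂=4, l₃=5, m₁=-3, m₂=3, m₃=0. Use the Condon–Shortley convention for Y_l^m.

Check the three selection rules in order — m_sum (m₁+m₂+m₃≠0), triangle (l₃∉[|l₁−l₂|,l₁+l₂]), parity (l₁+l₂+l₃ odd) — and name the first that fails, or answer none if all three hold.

azimuthal sum: -3 + 3 + 0 = 0  ✓
1 ≤ 5 ≤ 7 (triangle on l)  ✓
L = 3 + 4 + 5 = 12 (even)  ✓

none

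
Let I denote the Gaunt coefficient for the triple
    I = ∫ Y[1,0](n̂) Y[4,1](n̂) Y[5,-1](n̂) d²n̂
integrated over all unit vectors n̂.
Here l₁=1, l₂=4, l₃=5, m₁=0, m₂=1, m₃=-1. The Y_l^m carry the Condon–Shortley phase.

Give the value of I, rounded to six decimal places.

m-sum 0 ✓  L=10 even ✓  3≤5≤5 ✓
Π(2lᵢ+1) = 3×9×11 = 297
triangle coeff Δ(1,4,5) = 1/495
Σ_t [0,0]: t=0:+1/576 = 1/576
(3j)²=5/99 [(1 4 5; 0 0 0)], sign=-1
Σ_t [0,0]: t=0:+1/720 = 1/720
(3j)²=8/165 [(1 4 5; 0 1 -1)], sign=+1
⇒ 4πI² = 8/11
I = (-1)√(8/11/(4π)) = -0.24057125

-0.240571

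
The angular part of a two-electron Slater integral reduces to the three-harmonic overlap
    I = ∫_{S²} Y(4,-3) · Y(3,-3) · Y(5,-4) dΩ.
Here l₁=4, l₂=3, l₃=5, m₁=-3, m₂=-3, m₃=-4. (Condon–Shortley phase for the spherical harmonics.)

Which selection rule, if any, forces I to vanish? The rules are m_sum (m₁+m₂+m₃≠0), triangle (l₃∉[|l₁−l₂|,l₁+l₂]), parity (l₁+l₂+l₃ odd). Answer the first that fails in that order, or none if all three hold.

m_sum

m₁+m₂+m₃ = -3 − 3 − 4 = -10  ✗
triangle: |4−3|=1 ≤ l₃=5 ≤ 4+3=7
parity: l₁+l₂+l₃ = 12 is even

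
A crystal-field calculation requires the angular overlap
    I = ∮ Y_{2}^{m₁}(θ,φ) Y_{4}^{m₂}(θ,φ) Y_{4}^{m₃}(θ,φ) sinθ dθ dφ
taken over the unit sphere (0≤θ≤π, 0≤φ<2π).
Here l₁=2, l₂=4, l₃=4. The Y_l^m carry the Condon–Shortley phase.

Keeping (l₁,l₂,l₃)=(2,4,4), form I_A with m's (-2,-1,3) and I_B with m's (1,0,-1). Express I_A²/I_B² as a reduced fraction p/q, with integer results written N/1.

63/5

Same 2,4,4: normalisation and zero-m 3j drop out of the ratio.
A: Δ: 2! 2! 6! / 11! → 1/13860; sum: t=2:+1/480 = 1/480; 3j²(2 4 4; -2 -1 3) = Δ·Π!·Σ² = 3/110  (sign -1)
B: Δ: 2! 2! 6! / 11! → 1/13860; sum: t=0:+1/96 t=1:−1/72 = -1/288; 3j²(2 4 4; 1 0 -1) = Δ·Π!·Σ² = 1/462  (sign +1)
I_A²/I_B² = (3/110)/(1/462) = 63/5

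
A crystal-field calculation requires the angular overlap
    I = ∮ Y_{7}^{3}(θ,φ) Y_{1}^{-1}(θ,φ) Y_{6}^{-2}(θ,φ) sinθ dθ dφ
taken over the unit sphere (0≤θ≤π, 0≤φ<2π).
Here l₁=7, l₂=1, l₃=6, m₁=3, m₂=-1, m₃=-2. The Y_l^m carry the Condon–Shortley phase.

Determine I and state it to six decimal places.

-0.234717

m-sum 0 ✓  L=14 even ✓  6≤6≤8 ✓
Π(2lᵢ+1) = 15×3×13 = 585
triangle coeff Δ(7,1,6) = 1/1365
Σ_t [1,1]: t=1:−1/518400 = -1/518400
(3j)²=7/195 [(7 1 6; 0 0 0)], sign=-1
Σ_t [0,0]: t=0:+1/1935360 = 1/1935360
(3j)²=3/91 [(7 1 6; 3 -1 -2)], sign=+1
⇒ 4πI² = 9/13
I = (-1)√(9/13/(4π)) = -0.23471705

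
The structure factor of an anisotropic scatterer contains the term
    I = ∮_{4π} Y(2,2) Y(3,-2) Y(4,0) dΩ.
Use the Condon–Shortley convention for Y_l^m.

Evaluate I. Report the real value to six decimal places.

L=9 odd ⇒ parity kills the (l;000) factor ⇒ I = 0

0.000000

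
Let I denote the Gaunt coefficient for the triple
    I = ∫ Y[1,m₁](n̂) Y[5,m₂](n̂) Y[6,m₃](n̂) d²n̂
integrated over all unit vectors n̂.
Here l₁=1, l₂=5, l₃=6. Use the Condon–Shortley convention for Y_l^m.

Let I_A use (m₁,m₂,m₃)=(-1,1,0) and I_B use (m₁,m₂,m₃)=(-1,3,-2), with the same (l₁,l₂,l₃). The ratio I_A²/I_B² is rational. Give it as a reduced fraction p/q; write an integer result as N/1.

l's match ⇒ only the (l;m) 3-j factors differ between A and B.
A: triangle coeff Δ(1,5,6) = 1/858; Σ_t [0,0]: t=0:+1/34560 = 1/34560; (3j)²=5/286 [(1 5 6; -1 1 0)], sign=+1
B: triangle coeff Δ(1,5,6) = 1/858; Σ_t [0,0]: t=0:+1/161280 = 1/161280; (3j)²=1/143 [(1 5 6; -1 3 -2)], sign=+1
I_A²/I_B² = (5/286)/(1/143) = 5/2

5/2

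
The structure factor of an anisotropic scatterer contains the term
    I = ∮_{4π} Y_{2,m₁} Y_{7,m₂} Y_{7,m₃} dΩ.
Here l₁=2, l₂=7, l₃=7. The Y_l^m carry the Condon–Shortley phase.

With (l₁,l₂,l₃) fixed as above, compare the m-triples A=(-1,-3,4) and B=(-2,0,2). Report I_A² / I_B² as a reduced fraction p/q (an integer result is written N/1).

l's match ⇒ only the (l;m) 3-j factors differ between A and B.
A: triangle coeff Δ(2,7,7) = 1/185640; Σ_t [1,2]: t=1:−1/4354560 t=2:+1/14515200 = -1/6220800; (3j)²=77/4420 [(2 7 7; -1 -3 4)], sign=+1
B: triangle coeff Δ(2,7,7) = 1/185640; Σ_t [2,2]: t=2:+1/2419200 = 1/2419200; (3j)²=27/1105 [(2 7 7; -2 0 2)], sign=-1
I_A²/I_B² = (77/4420)/(27/1105) = 77/108

77/108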